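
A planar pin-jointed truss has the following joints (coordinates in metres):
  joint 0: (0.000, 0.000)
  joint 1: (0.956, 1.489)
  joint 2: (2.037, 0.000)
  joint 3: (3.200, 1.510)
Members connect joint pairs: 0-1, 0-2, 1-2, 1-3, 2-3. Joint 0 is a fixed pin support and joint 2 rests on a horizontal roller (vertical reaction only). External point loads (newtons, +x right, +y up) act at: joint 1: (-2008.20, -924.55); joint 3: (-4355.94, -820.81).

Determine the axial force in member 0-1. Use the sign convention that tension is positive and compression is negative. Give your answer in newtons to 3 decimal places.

N=4 nodes, M=5 members, R=3 reactions → 2N=8, M+R=8
member 0 (0-1): L=1.7695, (cx,cy)=(0.5403,0.8415)
member 1 (0-2): L=2.0370, (cx,cy)=(1.0000,0.0000)
member 2 (1-2): L=1.8400, (cx,cy)=(0.5875,-0.8092)
member 3 (1-3): L=2.2441, (cx,cy)=(1.0000,0.0094)
member 4 (2-3): L=1.9060, (cx,cy)=(0.6102,0.7923)
solve A·x = −loads:
  F[0-1] = -5607.8556 N (compression)
  F[0-2] = -3334.3730 N (compression)
  F[1-2] = +4645.5387 N (tension)
  F[1-3] = -3750.9522 N (compression)
  F[2-3] = -991.7397 N (compression)
  Rx@0 = +6364.1400 N
  Ry@0 = +4718.9572 N
  Ry@2 = -2973.5972 N

-5607.856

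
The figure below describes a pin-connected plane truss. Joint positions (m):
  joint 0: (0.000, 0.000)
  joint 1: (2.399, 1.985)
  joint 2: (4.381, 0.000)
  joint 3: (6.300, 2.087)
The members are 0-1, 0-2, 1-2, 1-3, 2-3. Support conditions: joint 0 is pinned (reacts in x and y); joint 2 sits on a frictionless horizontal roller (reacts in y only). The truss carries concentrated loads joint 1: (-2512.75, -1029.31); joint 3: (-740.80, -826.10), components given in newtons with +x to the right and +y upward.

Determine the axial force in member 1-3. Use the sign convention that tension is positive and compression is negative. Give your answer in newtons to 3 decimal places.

N=4 nodes, M=5 members, R=3 reactions → 2N=8, M+R=8
member 0 (0-1): L=3.1137, (cx,cy)=(0.7705,0.6375)
member 1 (0-2): L=4.3810, (cx,cy)=(1.0000,0.0000)
member 2 (1-2): L=2.8051, (cx,cy)=(0.7066,-0.7076)
member 3 (1-3): L=3.9023, (cx,cy)=(0.9997,0.0261)
member 4 (2-3): L=2.8352, (cx,cy)=(0.6769,0.7361)
solve A·x = −loads:
  F[0-1] = -2502.3261 N (compression)
  F[0-2] = -1325.6225 N (compression)
  F[1-2] = +800.4268 N (tension)
  F[1-3] = +19.2701 N (tension)
  F[2-3] = -1122.9293 N (compression)
  Rx@0 = +3253.5500 N
  Ry@0 = +1595.2214 N
  Ry@2 = +260.1886 N

19.270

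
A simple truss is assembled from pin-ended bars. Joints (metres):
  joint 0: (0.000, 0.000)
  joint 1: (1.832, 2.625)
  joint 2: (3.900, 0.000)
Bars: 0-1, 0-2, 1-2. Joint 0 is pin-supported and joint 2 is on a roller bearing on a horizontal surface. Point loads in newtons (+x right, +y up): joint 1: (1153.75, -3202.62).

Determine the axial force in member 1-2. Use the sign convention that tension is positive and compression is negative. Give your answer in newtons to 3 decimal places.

N=3 nodes, M=3 members, R=3 reactions → 2N=6, M+R=6
member 0 (0-1): L=3.2011, (cx,cy)=(0.5723,0.8200)
member 1 (0-2): L=3.9000, (cx,cy)=(1.0000,0.0000)
member 2 (1-2): L=3.3417, (cx,cy)=(0.6188,-0.7855)
solve A·x = −loads:
  F[0-1] = -1123.9076 N (compression)
  F[0-2] = +1796.9720 N (tension)
  F[1-2] = -2903.7812 N (compression)
  Rx@0 = -1153.7500 N
  Ry@0 = +921.6473 N
  Ry@2 = +2280.9727 N

-2903.781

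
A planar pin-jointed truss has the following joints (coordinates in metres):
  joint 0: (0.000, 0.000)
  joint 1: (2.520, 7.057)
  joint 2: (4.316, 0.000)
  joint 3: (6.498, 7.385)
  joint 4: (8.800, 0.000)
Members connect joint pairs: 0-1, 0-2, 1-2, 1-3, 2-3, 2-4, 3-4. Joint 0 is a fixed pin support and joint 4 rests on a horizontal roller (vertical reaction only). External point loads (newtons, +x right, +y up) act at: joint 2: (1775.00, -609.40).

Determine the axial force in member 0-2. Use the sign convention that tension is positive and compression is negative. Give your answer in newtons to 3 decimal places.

N=5 nodes, M=7 members, R=3 reactions → 2N=10, M+R=10
member 0 (0-1): L=7.4934, (cx,cy)=(0.3363,0.9418)
member 1 (0-2): L=4.3160, (cx,cy)=(1.0000,0.0000)
member 2 (1-2): L=7.2820, (cx,cy)=(0.2466,-0.9691)
member 3 (1-3): L=3.9915, (cx,cy)=(0.9966,0.0822)
member 4 (2-3): L=7.7006, (cx,cy)=(0.2834,0.9590)
member 5 (2-4): L=4.4840, (cx,cy)=(1.0000,0.0000)
member 6 (3-4): L=7.7355, (cx,cy)=(0.2976,-0.9547)
solve A·x = −loads:
  F[0-1] = -329.7209 N (compression)
  F[0-2] = +1885.8832 N (tension)
  F[1-2] = +304.5895 N (tension)
  F[1-3] = -186.6375 N (compression)
  F[2-3] = +327.6484 N (tension)
  F[2-4] = +93.1657 N (tension)
  F[3-4] = -313.0669 N (compression)
  Rx@0 = -1775.0000 N
  Ry@0 = +310.5170 N
  Ry@4 = +298.8830 N

1885.883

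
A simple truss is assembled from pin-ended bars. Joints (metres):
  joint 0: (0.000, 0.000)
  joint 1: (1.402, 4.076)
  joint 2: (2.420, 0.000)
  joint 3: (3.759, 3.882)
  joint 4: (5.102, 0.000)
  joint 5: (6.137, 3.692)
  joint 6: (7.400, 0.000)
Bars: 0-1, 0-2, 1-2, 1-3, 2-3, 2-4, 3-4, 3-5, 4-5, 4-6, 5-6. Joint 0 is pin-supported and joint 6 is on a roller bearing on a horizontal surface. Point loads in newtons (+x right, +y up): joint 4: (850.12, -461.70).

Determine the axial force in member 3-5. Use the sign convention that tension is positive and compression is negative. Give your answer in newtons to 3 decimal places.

-194.410

N=7 nodes, M=11 members, R=3 reactions → 2N=14, M+R=14
member 0 (0-1): L=4.3104, (cx,cy)=(0.3253,0.9456)
member 1 (0-2): L=2.4200, (cx,cy)=(1.0000,0.0000)
member 2 (1-2): L=4.2012, (cx,cy)=(0.2423,-0.9702)
member 3 (1-3): L=2.3650, (cx,cy)=(0.9966,-0.0820)
member 4 (2-3): L=4.1064, (cx,cy)=(0.3261,0.9453)
member 5 (2-4): L=2.6820, (cx,cy)=(1.0000,0.0000)
member 6 (3-4): L=4.1077, (cx,cy)=(0.3269,-0.9450)
member 7 (3-5): L=2.3856, (cx,cy)=(0.9968,-0.0796)
member 8 (4-5): L=3.8343, (cx,cy)=(0.2699,0.9629)
member 9 (4-6): L=2.2980, (cx,cy)=(1.0000,0.0000)
member 10 (5-6): L=3.9021, (cx,cy)=(0.3237,-0.9462)
solve A·x = −loads:
  F[0-1] = -151.6211 N (compression)
  F[0-2] = +899.4365 N (tension)
  F[1-2] = +155.1540 N (tension)
  F[1-3] = -87.2060 N (compression)
  F[2-3] = -159.2331 N (compression)
  F[2-4] = +988.9537 N (tension)
  F[3-4] = +168.0984 N (tension)
  F[3-5] = -194.4100 N (compression)
  F[4-5] = +314.5144 N (tension)
  F[4-6] = +108.8956 N (tension)
  F[5-6] = -336.4343 N (compression)
  Rx@0 = -850.1200 N
  Ry@0 = +143.3766 N
  Ry@6 = +318.3234 N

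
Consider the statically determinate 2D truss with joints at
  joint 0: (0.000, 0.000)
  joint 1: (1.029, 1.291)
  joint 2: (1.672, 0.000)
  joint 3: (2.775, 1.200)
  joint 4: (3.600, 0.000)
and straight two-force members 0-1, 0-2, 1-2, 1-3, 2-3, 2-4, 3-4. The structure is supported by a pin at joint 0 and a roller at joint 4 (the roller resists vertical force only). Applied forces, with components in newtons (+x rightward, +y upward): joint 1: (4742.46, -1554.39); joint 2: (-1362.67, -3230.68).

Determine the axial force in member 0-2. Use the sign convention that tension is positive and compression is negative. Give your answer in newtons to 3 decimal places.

N=5 nodes, M=7 members, R=3 reactions → 2N=10, M+R=10
member 0 (0-1): L=1.6509, (cx,cy)=(0.6233,0.7820)
member 1 (0-2): L=1.6720, (cx,cy)=(1.0000,0.0000)
member 2 (1-2): L=1.4423, (cx,cy)=(0.4458,-0.8951)
member 3 (1-3): L=1.7484, (cx,cy)=(0.9986,-0.0520)
member 4 (2-3): L=1.6299, (cx,cy)=(0.6767,0.7362)
member 5 (2-4): L=1.9280, (cx,cy)=(1.0000,0.0000)
member 6 (3-4): L=1.4562, (cx,cy)=(0.5665,-0.8240)
solve A·x = −loads:
  F[0-1] = -1457.3112 N (compression)
  F[0-2] = +4288.1183 N (tension)
  F[1-2] = -137.9457 N (compression)
  F[1-3] = -5596.8747 N (compression)
  F[2-3] = +4555.8149 N (tension)
  F[2-4] = +2506.2584 N (tension)
  F[3-4] = -4423.8850 N (compression)
  Rx@0 = -3379.7900 N
  Ry@0 = +1139.6033 N
  Ry@4 = +3645.4667 N

4288.118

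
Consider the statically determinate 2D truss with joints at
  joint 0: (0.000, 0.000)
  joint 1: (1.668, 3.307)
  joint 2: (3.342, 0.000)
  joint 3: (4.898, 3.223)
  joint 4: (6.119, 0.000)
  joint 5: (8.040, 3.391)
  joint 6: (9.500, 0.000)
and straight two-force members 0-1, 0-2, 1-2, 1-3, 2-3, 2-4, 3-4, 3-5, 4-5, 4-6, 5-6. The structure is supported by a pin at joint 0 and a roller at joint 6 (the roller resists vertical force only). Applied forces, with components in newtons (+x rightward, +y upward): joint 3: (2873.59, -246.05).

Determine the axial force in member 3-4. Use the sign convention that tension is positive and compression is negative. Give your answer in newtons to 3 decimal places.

N=7 nodes, M=11 members, R=3 reactions → 2N=14, M+R=14
member 0 (0-1): L=3.7038, (cx,cy)=(0.4503,0.8929)
member 1 (0-2): L=3.3420, (cx,cy)=(1.0000,0.0000)
member 2 (1-2): L=3.7066, (cx,cy)=(0.4516,-0.8922)
member 3 (1-3): L=3.2311, (cx,cy)=(0.9997,-0.0260)
member 4 (2-3): L=3.5789, (cx,cy)=(0.4348,0.9005)
member 5 (2-4): L=2.7770, (cx,cy)=(1.0000,0.0000)
member 6 (3-4): L=3.4465, (cx,cy)=(0.3543,-0.9351)
member 7 (3-5): L=3.1465, (cx,cy)=(0.9986,0.0534)
member 8 (4-5): L=3.8973, (cx,cy)=(0.4929,0.8701)
member 9 (4-6): L=3.3810, (cx,cy)=(1.0000,0.0000)
member 10 (5-6): L=3.6919, (cx,cy)=(0.3955,-0.9185)
solve A·x = −loads:
  F[0-1] = +958.3983 N (tension)
  F[0-2] = +2441.9823 N (tension)
  F[1-2] = -984.6412 N (compression)
  F[1-3] = +876.6001 N (tension)
  F[2-3] = +975.5222 N (tension)
  F[2-4] = +1573.1635 N (tension)
  F[3-4] = -1242.9458 N (compression)
  F[3-5] = -1134.4441 N (compression)
  F[4-5] = +1335.8847 N (tension)
  F[4-6] = +474.3650 N (tension)
  F[5-6] = -1199.5417 N (compression)
  Rx@0 = -2873.5900 N
  Ry@0 = -855.7114 N
  Ry@6 = +1101.7614 N

-1242.946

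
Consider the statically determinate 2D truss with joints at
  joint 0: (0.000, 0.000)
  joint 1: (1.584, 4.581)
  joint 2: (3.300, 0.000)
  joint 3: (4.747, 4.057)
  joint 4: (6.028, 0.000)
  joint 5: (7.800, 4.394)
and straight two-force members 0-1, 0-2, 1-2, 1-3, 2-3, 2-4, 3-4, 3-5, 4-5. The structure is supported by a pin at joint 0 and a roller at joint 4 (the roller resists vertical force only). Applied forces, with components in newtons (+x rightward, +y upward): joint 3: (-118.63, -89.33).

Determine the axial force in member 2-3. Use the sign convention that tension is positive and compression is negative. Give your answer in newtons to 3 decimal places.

-118.272

N=6 nodes, M=9 members, R=3 reactions → 2N=12, M+R=12
member 0 (0-1): L=4.8471, (cx,cy)=(0.3268,0.9451)
member 1 (0-2): L=3.3000, (cx,cy)=(1.0000,0.0000)
member 2 (1-2): L=4.8919, (cx,cy)=(0.3508,-0.9365)
member 3 (1-3): L=3.2061, (cx,cy)=(0.9866,-0.1634)
member 4 (2-3): L=4.3073, (cx,cy)=(0.3359,0.9419)
member 5 (2-4): L=2.7280, (cx,cy)=(1.0000,0.0000)
member 6 (3-4): L=4.2544, (cx,cy)=(0.3011,-0.9536)
member 7 (3-5): L=3.0715, (cx,cy)=(0.9940,0.1097)
member 8 (4-5): L=4.7378, (cx,cy)=(0.3740,0.9274)
solve A·x = −loads:
  F[0-1] = -104.5654 N (compression)
  F[0-2] = -84.4589 N (compression)
  F[1-2] = +118.9576 N (tension)
  F[1-3] = -76.9344 N (compression)
  F[2-3] = -118.2720 N (compression)
  F[2-4] = -2.9979 N (compression)
  F[3-4] = +9.9565 N (tension)
  F[3-5] = -0.0000 N (compression)
  F[4-5] = +0.0000 N (tension)
  Rx@0 = +118.6300 N
  Ry@0 = +98.8244 N
  Ry@4 = -9.4944 N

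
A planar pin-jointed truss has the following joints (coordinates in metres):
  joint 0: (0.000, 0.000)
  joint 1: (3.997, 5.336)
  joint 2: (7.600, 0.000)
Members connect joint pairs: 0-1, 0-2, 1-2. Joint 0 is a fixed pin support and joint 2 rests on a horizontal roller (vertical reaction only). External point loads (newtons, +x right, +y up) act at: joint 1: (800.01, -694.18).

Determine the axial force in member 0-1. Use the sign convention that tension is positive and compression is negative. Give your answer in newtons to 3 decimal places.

N=3 nodes, M=3 members, R=3 reactions → 2N=6, M+R=6
member 0 (0-1): L=6.6670, (cx,cy)=(0.5995,0.8004)
member 1 (0-2): L=7.6000, (cx,cy)=(1.0000,0.0000)
member 2 (1-2): L=6.4385, (cx,cy)=(0.5596,-0.8288)
solve A·x = −loads:
  F[0-1] = +290.6132 N (tension)
  F[0-2] = +625.7816 N (tension)
  F[1-2] = -1118.2642 N (compression)
  Rx@0 = -800.0100 N
  Ry@0 = -232.5951 N
  Ry@2 = +926.7751 N

290.613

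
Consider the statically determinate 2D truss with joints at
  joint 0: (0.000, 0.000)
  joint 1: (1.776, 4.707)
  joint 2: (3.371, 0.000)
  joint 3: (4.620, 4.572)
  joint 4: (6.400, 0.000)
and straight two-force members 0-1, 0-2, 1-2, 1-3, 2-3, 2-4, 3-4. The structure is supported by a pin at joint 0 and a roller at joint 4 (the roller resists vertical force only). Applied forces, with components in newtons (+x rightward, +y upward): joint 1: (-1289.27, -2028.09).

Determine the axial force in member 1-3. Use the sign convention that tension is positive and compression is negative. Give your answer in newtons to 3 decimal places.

252.362

N=5 nodes, M=7 members, R=3 reactions → 2N=10, M+R=10
member 0 (0-1): L=5.0309, (cx,cy)=(0.3530,0.9356)
member 1 (0-2): L=3.3710, (cx,cy)=(1.0000,0.0000)
member 2 (1-2): L=4.9699, (cx,cy)=(0.3209,-0.9471)
member 3 (1-3): L=2.8472, (cx,cy)=(0.9989,-0.0474)
member 4 (2-3): L=4.7395, (cx,cy)=(0.2635,0.9647)
member 5 (2-4): L=3.0290, (cx,cy)=(1.0000,0.0000)
member 6 (3-4): L=4.9063, (cx,cy)=(0.3628,-0.9319)
solve A·x = −loads:
  F[0-1] = -2579.5960 N (compression)
  F[0-2] = -378.6265 N (compression)
  F[1-2] = +394.3155 N (tension)
  F[1-3] = +252.3618 N (tension)
  F[2-3] = -387.1419 N (compression)
  F[2-4] = -150.0553 N (compression)
  F[3-4] = +413.6029 N (tension)
  Rx@0 = +1289.2700 N
  Ry@0 = +2413.5128 N
  Ry@4 = -385.4228 N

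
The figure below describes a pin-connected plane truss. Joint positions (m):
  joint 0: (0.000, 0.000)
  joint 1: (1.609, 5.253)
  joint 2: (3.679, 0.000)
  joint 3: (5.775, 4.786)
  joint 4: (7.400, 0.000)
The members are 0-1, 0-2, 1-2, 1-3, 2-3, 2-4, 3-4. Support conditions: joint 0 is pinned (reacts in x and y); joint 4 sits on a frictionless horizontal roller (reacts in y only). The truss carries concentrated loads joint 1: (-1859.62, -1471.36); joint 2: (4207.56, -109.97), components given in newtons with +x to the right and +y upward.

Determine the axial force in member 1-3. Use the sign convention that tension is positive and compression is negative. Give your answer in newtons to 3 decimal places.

705.081

N=5 nodes, M=7 members, R=3 reactions → 2N=10, M+R=10
member 0 (0-1): L=5.4939, (cx,cy)=(0.2929,0.9562)
member 1 (0-2): L=3.6790, (cx,cy)=(1.0000,0.0000)
member 2 (1-2): L=5.6461, (cx,cy)=(0.3666,-0.9304)
member 3 (1-3): L=4.1921, (cx,cy)=(0.9938,-0.1114)
member 4 (2-3): L=5.2248, (cx,cy)=(0.4012,0.9160)
member 5 (2-4): L=3.7210, (cx,cy)=(1.0000,0.0000)
member 6 (3-4): L=5.0543, (cx,cy)=(0.3215,-0.9469)
solve A·x = −loads:
  F[0-1] = -2642.6910 N (compression)
  F[0-2] = +3121.9062 N (tension)
  F[1-2] = +1050.0214 N (tension)
  F[1-3] = +705.0814 N (tension)
  F[2-3] = -946.4311 N (compression)
  F[2-4] = -321.0222 N (compression)
  F[3-4] = +998.4971 N (tension)
  Rx@0 = -2347.9400 N
  Ry@0 = +2526.8146 N
  Ry@4 = -945.4846 N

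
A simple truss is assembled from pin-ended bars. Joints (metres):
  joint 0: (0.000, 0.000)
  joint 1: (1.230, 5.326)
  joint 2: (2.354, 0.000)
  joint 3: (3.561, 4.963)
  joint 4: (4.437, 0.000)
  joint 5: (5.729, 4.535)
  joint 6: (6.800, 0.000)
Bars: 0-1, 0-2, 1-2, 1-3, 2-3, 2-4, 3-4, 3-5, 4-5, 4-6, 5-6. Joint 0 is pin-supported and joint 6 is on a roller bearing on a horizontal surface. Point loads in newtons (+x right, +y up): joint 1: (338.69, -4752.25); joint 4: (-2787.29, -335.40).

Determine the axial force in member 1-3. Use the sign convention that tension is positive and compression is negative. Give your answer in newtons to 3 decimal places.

-1036.530

N=7 nodes, M=11 members, R=3 reactions → 2N=14, M+R=14
member 0 (0-1): L=5.4662, (cx,cy)=(0.2250,0.9744)
member 1 (0-2): L=2.3540, (cx,cy)=(1.0000,0.0000)
member 2 (1-2): L=5.4433, (cx,cy)=(0.2065,-0.9784)
member 3 (1-3): L=2.3591, (cx,cy)=(0.9881,-0.1539)
member 4 (2-3): L=5.1077, (cx,cy)=(0.2363,0.9717)
member 5 (2-4): L=2.0830, (cx,cy)=(1.0000,0.0000)
member 6 (3-4): L=5.0397, (cx,cy)=(0.1738,-0.9848)
member 7 (3-5): L=2.2098, (cx,cy)=(0.9811,-0.1937)
member 8 (4-5): L=4.7155, (cx,cy)=(0.2740,0.9617)
member 9 (4-6): L=2.3630, (cx,cy)=(1.0000,0.0000)
member 10 (5-6): L=4.6597, (cx,cy)=(0.2298,-0.9732)
solve A·x = −loads:
  F[0-1] = -3842.4727 N (compression)
  F[0-2] = -1583.9674 N (compression)
  F[1-2] = -867.5237 N (compression)
  F[1-3] = -1036.5303 N (compression)
  F[2-3] = +873.5689 N (tension)
  F[2-4] = -1969.5385 N (compression)
  F[3-4] = -891.0214 N (compression)
  F[3-5] = -675.6686 N (compression)
  F[4-5] = +1261.1187 N (tension)
  F[4-6] = +317.3373 N (tension)
  F[5-6] = -1380.6839 N (compression)
  Rx@0 = +2448.6000 N
  Ry@0 = +3743.9294 N
  Ry@6 = +1343.7206 N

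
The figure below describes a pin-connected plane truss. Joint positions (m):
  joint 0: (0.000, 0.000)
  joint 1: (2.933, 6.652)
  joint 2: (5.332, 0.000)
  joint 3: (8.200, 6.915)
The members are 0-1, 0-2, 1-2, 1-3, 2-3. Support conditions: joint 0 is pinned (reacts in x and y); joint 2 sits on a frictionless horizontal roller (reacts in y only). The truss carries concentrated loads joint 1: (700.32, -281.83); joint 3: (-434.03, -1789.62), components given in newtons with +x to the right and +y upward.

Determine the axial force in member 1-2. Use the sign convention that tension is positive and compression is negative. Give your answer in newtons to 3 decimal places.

N=4 nodes, M=5 members, R=3 reactions → 2N=8, M+R=8
member 0 (0-1): L=7.2699, (cx,cy)=(0.4034,0.9150)
member 1 (0-2): L=5.3320, (cx,cy)=(1.0000,0.0000)
member 2 (1-2): L=7.0714, (cx,cy)=(0.3393,-0.9407)
member 3 (1-3): L=5.2736, (cx,cy)=(0.9988,0.0499)
member 4 (2-3): L=7.4862, (cx,cy)=(0.3831,0.9237)
solve A·x = −loads:
  F[0-1] = +1253.1210 N (tension)
  F[0-2] = -239.2739 N (compression)
  F[1-2] = -1501.7901 N (compression)
  F[1-3] = +315.1261 N (tension)
  F[2-3] = -1954.4526 N (compression)
  Rx@0 = -266.2900 N
  Ry@0 = -1146.6112 N
  Ry@2 = +3218.0612 N

-1501.790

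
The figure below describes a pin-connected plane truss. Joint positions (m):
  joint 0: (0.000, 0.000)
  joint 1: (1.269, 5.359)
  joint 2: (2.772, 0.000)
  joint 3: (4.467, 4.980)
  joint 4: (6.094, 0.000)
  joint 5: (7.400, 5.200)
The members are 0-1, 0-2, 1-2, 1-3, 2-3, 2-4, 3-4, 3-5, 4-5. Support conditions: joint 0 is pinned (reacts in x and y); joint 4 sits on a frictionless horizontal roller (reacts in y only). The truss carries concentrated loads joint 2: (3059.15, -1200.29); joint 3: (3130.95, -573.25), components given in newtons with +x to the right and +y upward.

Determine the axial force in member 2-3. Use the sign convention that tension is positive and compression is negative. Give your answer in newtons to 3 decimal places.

3235.114

N=6 nodes, M=9 members, R=3 reactions → 2N=12, M+R=12
member 0 (0-1): L=5.5072, (cx,cy)=(0.2304,0.9731)
member 1 (0-2): L=2.7720, (cx,cy)=(1.0000,0.0000)
member 2 (1-2): L=5.5658, (cx,cy)=(0.2700,-0.9628)
member 3 (1-3): L=3.2204, (cx,cy)=(0.9931,-0.1177)
member 4 (2-3): L=5.2606, (cx,cy)=(0.3222,0.9467)
member 5 (2-4): L=3.3220, (cx,cy)=(1.0000,0.0000)
member 6 (3-4): L=5.2390, (cx,cy)=(0.3106,-0.9506)
member 7 (3-5): L=2.9412, (cx,cy)=(0.9972,0.0748)
member 8 (4-5): L=5.3615, (cx,cy)=(0.2436,0.9699)
solve A·x = −loads:
  F[0-1] = +1799.6748 N (tension)
  F[0-2] = +5775.4087 N (tension)
  F[1-2] = -1934.1471 N (compression)
  F[1-3] = +943.5514 N (tension)
  F[2-3] = +3235.1139 N (tension)
  F[2-4] = +1151.5715 N (tension)
  F[3-4] = -3708.1302 N (compression)
  F[3-5] = +0.0000 N (tension)
  F[4-5] = -0.0000 N (compression)
  Rx@0 = -6190.1000 N
  Ry@0 = -1751.2455 N
  Ry@4 = +3524.7855 N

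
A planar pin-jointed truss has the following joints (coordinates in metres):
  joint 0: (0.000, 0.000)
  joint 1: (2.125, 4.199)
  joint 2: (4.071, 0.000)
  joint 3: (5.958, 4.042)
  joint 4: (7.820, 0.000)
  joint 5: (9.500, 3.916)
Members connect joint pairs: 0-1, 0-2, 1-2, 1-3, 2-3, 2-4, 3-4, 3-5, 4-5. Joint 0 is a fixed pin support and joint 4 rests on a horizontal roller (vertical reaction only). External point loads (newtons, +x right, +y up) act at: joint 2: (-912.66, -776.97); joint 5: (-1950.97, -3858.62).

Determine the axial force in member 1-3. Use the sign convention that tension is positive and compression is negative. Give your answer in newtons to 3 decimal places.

-514.838

N=6 nodes, M=9 members, R=3 reactions → 2N=12, M+R=12
member 0 (0-1): L=4.7061, (cx,cy)=(0.4515,0.8922)
member 1 (0-2): L=4.0710, (cx,cy)=(1.0000,0.0000)
member 2 (1-2): L=4.6280, (cx,cy)=(0.4205,-0.9073)
member 3 (1-3): L=3.8362, (cx,cy)=(0.9992,-0.0409)
member 4 (2-3): L=4.4608, (cx,cy)=(0.4230,0.9061)
member 5 (2-4): L=3.7490, (cx,cy)=(1.0000,0.0000)
member 6 (3-4): L=4.4503, (cx,cy)=(0.4184,-0.9083)
member 7 (3-5): L=3.5442, (cx,cy)=(0.9994,-0.0356)
member 8 (4-5): L=4.2612, (cx,cy)=(0.3943,0.9190)
solve A·x = −loads:
  F[0-1] = -583.3668 N (compression)
  F[0-2] = -2600.2147 N (compression)
  F[1-2] = +596.9122 N (tension)
  F[1-3] = -514.8379 N (compression)
  F[2-3] = +259.7793 N (tension)
  F[2-4] = -1546.4554 N (compression)
  F[3-4] = -270.9621 N (compression)
  F[3-5] = -291.3275 N (compression)
  F[4-5] = -4209.9889 N (compression)
  Rx@0 = +2863.6300 N
  Ry@0 = +520.5086 N
  Ry@4 = +4115.0814 N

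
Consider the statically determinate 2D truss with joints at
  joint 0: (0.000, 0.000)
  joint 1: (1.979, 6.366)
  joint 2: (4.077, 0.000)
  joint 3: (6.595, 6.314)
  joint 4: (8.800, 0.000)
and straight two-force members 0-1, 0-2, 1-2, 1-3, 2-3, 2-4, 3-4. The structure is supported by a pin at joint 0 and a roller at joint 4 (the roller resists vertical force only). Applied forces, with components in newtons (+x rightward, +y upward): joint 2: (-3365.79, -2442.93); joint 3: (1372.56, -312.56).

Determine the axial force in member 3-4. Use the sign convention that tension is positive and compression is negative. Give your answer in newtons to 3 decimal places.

N=5 nodes, M=7 members, R=3 reactions → 2N=10, M+R=10
member 0 (0-1): L=6.6665, (cx,cy)=(0.2969,0.9549)
member 1 (0-2): L=4.0770, (cx,cy)=(1.0000,0.0000)
member 2 (1-2): L=6.7028, (cx,cy)=(0.3130,-0.9498)
member 3 (1-3): L=4.6163, (cx,cy)=(0.9999,-0.0113)
member 4 (2-3): L=6.7976, (cx,cy)=(0.3704,0.9289)
member 5 (2-4): L=4.7230, (cx,cy)=(1.0000,0.0000)
member 6 (3-4): L=6.6879, (cx,cy)=(0.3297,-0.9441)
solve A·x = −loads:
  F[0-1] = -423.7387 N (compression)
  F[0-2] = -1867.4403 N (compression)
  F[1-2] = +429.1305 N (tension)
  F[1-3] = -260.1256 N (compression)
  F[2-3] = +2191.2437 N (tension)
  F[2-4] = +820.9740 N (tension)
  F[3-4] = -2490.0816 N (compression)
  Rx@0 = +1993.2300 N
  Ry@0 = +404.6374 N
  Ry@4 = +2350.8526 N

-2490.082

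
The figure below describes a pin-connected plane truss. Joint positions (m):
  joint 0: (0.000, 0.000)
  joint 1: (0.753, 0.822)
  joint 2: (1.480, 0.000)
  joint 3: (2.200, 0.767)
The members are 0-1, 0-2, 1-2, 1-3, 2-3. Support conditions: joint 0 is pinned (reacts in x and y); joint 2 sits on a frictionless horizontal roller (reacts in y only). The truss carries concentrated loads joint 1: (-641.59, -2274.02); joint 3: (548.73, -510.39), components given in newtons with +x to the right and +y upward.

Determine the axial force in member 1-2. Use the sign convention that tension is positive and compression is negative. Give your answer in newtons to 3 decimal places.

N=4 nodes, M=5 members, R=3 reactions → 2N=8, M+R=8
member 0 (0-1): L=1.1148, (cx,cy)=(0.6755,0.7374)
member 1 (0-2): L=1.4800, (cx,cy)=(1.0000,0.0000)
member 2 (1-2): L=1.0974, (cx,cy)=(0.6625,-0.7491)
member 3 (1-3): L=1.4480, (cx,cy)=(0.9993,-0.0380)
member 4 (2-3): L=1.0520, (cx,cy)=(0.6844,0.7291)
solve A·x = −loads:
  F[0-1] = -1275.7435 N (compression)
  F[0-2] = +768.8803 N (tension)
  F[1-2] = -1830.3290 N (compression)
  F[1-3] = +993.1505 N (tension)
  F[2-3] = -648.2963 N (compression)
  Rx@0 = +92.8600 N
  Ry@0 = +940.7046 N
  Ry@2 = +1843.7054 N

-1830.329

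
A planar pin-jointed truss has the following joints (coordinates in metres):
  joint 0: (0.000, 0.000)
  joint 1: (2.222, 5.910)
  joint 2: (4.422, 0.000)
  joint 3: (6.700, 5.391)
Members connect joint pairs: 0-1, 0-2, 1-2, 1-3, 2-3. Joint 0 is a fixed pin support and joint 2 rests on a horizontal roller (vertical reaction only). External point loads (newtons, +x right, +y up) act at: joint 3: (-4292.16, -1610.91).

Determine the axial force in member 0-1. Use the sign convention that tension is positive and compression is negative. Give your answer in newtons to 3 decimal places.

N=4 nodes, M=5 members, R=3 reactions → 2N=8, M+R=8
member 0 (0-1): L=6.3139, (cx,cy)=(0.3519,0.9360)
member 1 (0-2): L=4.4220, (cx,cy)=(1.0000,0.0000)
member 2 (1-2): L=6.3062, (cx,cy)=(0.3489,-0.9372)
member 3 (1-3): L=4.5080, (cx,cy)=(0.9934,-0.1151)
member 4 (2-3): L=5.8525, (cx,cy)=(0.3892,0.9211)
solve A·x = −loads:
  F[0-1] = -4703.7466 N (compression)
  F[0-2] = -2636.8094 N (compression)
  F[1-2] = +5123.7798 N (tension)
  F[1-3] = -3465.8956 N (compression)
  F[2-3] = -2182.0110 N (compression)
  Rx@0 = +4292.1600 N
  Ry@0 = +4402.8452 N
  Ry@2 = -2791.9352 N

-4703.747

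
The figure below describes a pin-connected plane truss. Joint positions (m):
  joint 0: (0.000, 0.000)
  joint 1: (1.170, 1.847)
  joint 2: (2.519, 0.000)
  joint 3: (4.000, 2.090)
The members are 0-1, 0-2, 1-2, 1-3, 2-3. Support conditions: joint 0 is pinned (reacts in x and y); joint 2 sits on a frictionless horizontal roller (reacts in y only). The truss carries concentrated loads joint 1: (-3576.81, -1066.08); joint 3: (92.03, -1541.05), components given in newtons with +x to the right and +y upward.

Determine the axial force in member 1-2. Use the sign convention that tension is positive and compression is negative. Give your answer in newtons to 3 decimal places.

1552.015

N=4 nodes, M=5 members, R=3 reactions → 2N=8, M+R=8
member 0 (0-1): L=2.1864, (cx,cy)=(0.5351,0.8448)
member 1 (0-2): L=2.5190, (cx,cy)=(1.0000,0.0000)
member 2 (1-2): L=2.2872, (cx,cy)=(0.5898,-0.8075)
member 3 (1-3): L=2.8404, (cx,cy)=(0.9963,0.0856)
member 4 (2-3): L=2.5615, (cx,cy)=(0.5782,0.8159)
solve A·x = −loads:
  F[0-1] = -2617.4486 N (compression)
  F[0-2] = -2084.1093 N (compression)
  F[1-2] = +1552.0149 N (tension)
  F[1-3] = +1265.3872 N (tension)
  F[2-3] = -2021.4126 N (compression)
  Rx@0 = +3484.7800 N
  Ry@0 = +2211.1442 N
  Ry@2 = +395.9858 N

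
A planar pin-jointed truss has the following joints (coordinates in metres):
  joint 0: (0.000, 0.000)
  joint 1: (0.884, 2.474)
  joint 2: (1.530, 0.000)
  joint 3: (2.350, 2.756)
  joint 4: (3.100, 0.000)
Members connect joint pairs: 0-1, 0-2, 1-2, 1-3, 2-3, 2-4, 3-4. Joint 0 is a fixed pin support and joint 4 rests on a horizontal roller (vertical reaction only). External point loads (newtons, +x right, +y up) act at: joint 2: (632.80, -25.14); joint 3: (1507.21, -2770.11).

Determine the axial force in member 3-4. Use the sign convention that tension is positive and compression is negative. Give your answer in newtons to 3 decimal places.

-3577.838

N=5 nodes, M=7 members, R=3 reactions → 2N=10, M+R=10
member 0 (0-1): L=2.6272, (cx,cy)=(0.3365,0.9417)
member 1 (0-2): L=1.5300, (cx,cy)=(1.0000,0.0000)
member 2 (1-2): L=2.5569, (cx,cy)=(0.2526,-0.9676)
member 3 (1-3): L=1.4929, (cx,cy)=(0.9820,0.1889)
member 4 (2-3): L=2.8754, (cx,cy)=(0.2852,0.9585)
member 5 (2-4): L=1.5700, (cx,cy)=(1.0000,0.0000)
member 6 (3-4): L=2.8562, (cx,cy)=(0.2626,-0.9649)
solve A·x = −loads:
  F[0-1] = +697.7222 N (tension)
  F[0-2] = +1905.2397 N (tension)
  F[1-2] = -602.1483 N (compression)
  F[1-3] = +393.9930 N (tension)
  F[2-3] = +634.0846 N (tension)
  F[2-4] = +939.4834 N (tension)
  F[3-4] = -3577.8377 N (compression)
  Rx@0 = -2140.0100 N
  Ry@0 = -657.0382 N
  Ry@4 = +3452.2882 N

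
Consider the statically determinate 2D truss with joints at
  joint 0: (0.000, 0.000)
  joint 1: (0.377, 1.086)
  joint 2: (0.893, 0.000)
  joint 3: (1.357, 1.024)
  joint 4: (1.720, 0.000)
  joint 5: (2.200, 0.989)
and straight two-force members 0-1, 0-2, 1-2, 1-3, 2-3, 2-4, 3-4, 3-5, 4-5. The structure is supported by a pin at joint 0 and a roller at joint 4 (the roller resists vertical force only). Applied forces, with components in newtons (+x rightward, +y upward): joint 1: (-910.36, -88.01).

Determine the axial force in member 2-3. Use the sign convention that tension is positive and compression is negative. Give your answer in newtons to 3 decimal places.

-579.582

N=6 nodes, M=9 members, R=3 reactions → 2N=12, M+R=12
member 0 (0-1): L=1.1496, (cx,cy)=(0.3279,0.9447)
member 1 (0-2): L=0.8930, (cx,cy)=(1.0000,0.0000)
member 2 (1-2): L=1.2024, (cx,cy)=(0.4292,-0.9032)
member 3 (1-3): L=0.9820, (cx,cy)=(0.9980,-0.0631)
member 4 (2-3): L=1.1242, (cx,cy)=(0.4127,0.9109)
member 5 (2-4): L=0.8270, (cx,cy)=(1.0000,0.0000)
member 6 (3-4): L=1.0864, (cx,cy)=(0.3341,-0.9425)
member 7 (3-5): L=0.8437, (cx,cy)=(0.9991,-0.0415)
member 8 (4-5): L=1.0993, (cx,cy)=(0.4366,0.8996)
solve A·x = −loads:
  F[0-1] = -681.1889 N (compression)
  F[0-2] = -686.9661 N (compression)
  F[1-2] = +584.4745 N (tension)
  F[1-3] = +437.0059 N (tension)
  F[2-3] = -579.5822 N (compression)
  F[2-4] = -196.9227 N (compression)
  F[3-4] = +589.3777 N (tension)
  F[3-5] = -0.0000 N (compression)
  F[4-5] = +0.0000 N (tension)
  Rx@0 = +910.3600 N
  Ry@0 = +643.5165 N
  Ry@4 = -555.5065 N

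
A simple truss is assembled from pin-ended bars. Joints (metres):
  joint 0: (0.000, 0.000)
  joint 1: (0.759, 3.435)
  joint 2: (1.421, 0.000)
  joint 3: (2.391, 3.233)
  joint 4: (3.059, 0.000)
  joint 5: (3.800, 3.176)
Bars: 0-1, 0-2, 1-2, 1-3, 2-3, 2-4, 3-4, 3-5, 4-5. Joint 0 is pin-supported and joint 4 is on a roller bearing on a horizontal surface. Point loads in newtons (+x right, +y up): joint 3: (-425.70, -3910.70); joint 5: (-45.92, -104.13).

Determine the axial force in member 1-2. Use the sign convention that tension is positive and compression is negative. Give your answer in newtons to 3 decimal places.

N=6 nodes, M=9 members, R=3 reactions → 2N=12, M+R=12
member 0 (0-1): L=3.5179, (cx,cy)=(0.2158,0.9764)
member 1 (0-2): L=1.4210, (cx,cy)=(1.0000,0.0000)
member 2 (1-2): L=3.4982, (cx,cy)=(0.1892,-0.9819)
member 3 (1-3): L=1.6445, (cx,cy)=(0.9924,-0.1228)
member 4 (2-3): L=3.3754, (cx,cy)=(0.2874,0.9578)
member 5 (2-4): L=1.6380, (cx,cy)=(1.0000,0.0000)
member 6 (3-4): L=3.3013, (cx,cy)=(0.2023,-0.9793)
member 7 (3-5): L=1.4102, (cx,cy)=(0.9992,-0.0404)
member 8 (4-5): L=3.2613, (cx,cy)=(0.2272,0.9738)
solve A·x = −loads:
  F[0-1] = -1358.3470 N (compression)
  F[0-2] = -178.5479 N (compression)
  F[1-2] = +1421.6148 N (tension)
  F[1-3] = -566.3874 N (compression)
  F[2-3] = -1457.4035 N (compression)
  F[2-4] = +509.2995 N (tension)
  F[3-4] = -2638.0492 N (compression)
  F[3-5] = -21.4405 N (compression)
  F[4-5] = -107.8165 N (compression)
  Rx@0 = +471.6200 N
  Ry@0 = +1326.3541 N
  Ry@4 = +2688.4759 N

1421.615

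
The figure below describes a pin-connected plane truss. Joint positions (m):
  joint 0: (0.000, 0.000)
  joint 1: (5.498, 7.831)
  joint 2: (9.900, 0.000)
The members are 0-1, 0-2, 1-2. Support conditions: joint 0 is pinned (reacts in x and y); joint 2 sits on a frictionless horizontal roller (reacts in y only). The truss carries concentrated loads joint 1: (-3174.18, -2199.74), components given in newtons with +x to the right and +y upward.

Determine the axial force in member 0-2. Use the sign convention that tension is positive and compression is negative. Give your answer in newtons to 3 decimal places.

-724.677

N=3 nodes, M=3 members, R=3 reactions → 2N=6, M+R=6
member 0 (0-1): L=9.5683, (cx,cy)=(0.5746,0.8184)
member 1 (0-2): L=9.9000, (cx,cy)=(1.0000,0.0000)
member 2 (1-2): L=8.9834, (cx,cy)=(0.4900,-0.8717)
solve A·x = −loads:
  F[0-1] = -4262.9322 N (compression)
  F[0-2] = -724.6774 N (compression)
  F[1-2] = +1478.8947 N (tension)
  Rx@0 = +3174.1800 N
  Ry@0 = +3488.9151 N
  Ry@2 = -1289.1751 N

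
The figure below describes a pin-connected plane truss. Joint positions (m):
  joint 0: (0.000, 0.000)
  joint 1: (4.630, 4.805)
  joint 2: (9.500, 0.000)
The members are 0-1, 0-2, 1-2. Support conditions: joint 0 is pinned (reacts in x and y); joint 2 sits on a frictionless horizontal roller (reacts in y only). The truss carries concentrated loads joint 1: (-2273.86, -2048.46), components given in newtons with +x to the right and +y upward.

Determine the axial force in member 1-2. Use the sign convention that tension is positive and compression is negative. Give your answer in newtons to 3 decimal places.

N=3 nodes, M=3 members, R=3 reactions → 2N=6, M+R=6
member 0 (0-1): L=6.6727, (cx,cy)=(0.6939,0.7201)
member 1 (0-2): L=9.5000, (cx,cy)=(1.0000,0.0000)
member 2 (1-2): L=6.8414, (cx,cy)=(0.7118,-0.7023)
solve A·x = −loads:
  F[0-1] = -3055.4158 N (compression)
  F[0-2] = -153.7924 N (compression)
  F[1-2] = +216.0487 N (tension)
  Rx@0 = +2273.8600 N
  Ry@0 = +2200.1997 N
  Ry@2 = -151.7397 N

216.049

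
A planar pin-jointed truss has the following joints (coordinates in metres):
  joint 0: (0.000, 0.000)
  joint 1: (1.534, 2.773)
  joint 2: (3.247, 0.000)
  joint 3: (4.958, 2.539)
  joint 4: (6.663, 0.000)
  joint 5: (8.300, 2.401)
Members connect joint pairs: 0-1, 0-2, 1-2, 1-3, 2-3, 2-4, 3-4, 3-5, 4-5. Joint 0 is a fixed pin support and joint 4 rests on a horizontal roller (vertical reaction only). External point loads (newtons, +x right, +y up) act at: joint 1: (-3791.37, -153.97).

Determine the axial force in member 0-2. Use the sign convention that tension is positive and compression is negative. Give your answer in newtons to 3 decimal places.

N=6 nodes, M=9 members, R=3 reactions → 2N=12, M+R=12
member 0 (0-1): L=3.1690, (cx,cy)=(0.4841,0.8750)
member 1 (0-2): L=3.2470, (cx,cy)=(1.0000,0.0000)
member 2 (1-2): L=3.2594, (cx,cy)=(0.5256,-0.8508)
member 3 (1-3): L=3.4320, (cx,cy)=(0.9977,-0.0682)
member 4 (2-3): L=3.0617, (cx,cy)=(0.5588,0.8293)
member 5 (2-4): L=3.4160, (cx,cy)=(1.0000,0.0000)
member 6 (3-4): L=3.0584, (cx,cy)=(0.5575,-0.8302)
member 7 (3-5): L=3.3448, (cx,cy)=(0.9991,-0.0413)
member 8 (4-5): L=2.9060, (cx,cy)=(0.5633,0.8262)
solve A·x = −loads:
  F[0-1] = -1938.6791 N (compression)
  F[0-2] = -2852.9303 N (compression)
  F[1-2] = +1653.6494 N (tension)
  F[1-3] = +1988.4795 N (tension)
  F[2-3] = -1696.4931 N (compression)
  F[2-4] = -1035.7860 N (compression)
  F[3-4] = +1857.9490 N (tension)
  F[3-5] = +0.0000 N (tension)
  F[4-5] = -0.0000 N (compression)
  Rx@0 = +3791.3700 N
  Ry@0 = +1696.4102 N
  Ry@4 = -1542.4402 N

-2852.930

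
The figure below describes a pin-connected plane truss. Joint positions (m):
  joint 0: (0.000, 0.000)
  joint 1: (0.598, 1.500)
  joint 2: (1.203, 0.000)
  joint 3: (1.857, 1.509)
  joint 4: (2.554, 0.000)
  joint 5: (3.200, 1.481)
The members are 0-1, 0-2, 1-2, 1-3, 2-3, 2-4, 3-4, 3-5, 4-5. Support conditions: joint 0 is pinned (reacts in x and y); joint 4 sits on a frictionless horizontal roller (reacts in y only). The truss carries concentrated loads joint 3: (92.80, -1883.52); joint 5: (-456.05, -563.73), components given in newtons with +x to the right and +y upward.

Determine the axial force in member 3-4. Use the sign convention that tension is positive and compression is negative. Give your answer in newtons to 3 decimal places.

-1429.907

N=6 nodes, M=9 members, R=3 reactions → 2N=12, M+R=12
member 0 (0-1): L=1.6148, (cx,cy)=(0.3703,0.9289)
member 1 (0-2): L=1.2030, (cx,cy)=(1.0000,0.0000)
member 2 (1-2): L=1.6174, (cx,cy)=(0.3741,-0.9274)
member 3 (1-3): L=1.2590, (cx,cy)=(1.0000,0.0071)
member 4 (2-3): L=1.6446, (cx,cy)=(0.3977,0.9175)
member 5 (2-4): L=1.3510, (cx,cy)=(1.0000,0.0000)
member 6 (3-4): L=1.6622, (cx,cy)=(0.4193,-0.9078)
member 7 (3-5): L=1.3433, (cx,cy)=(0.9998,-0.0208)
member 8 (4-5): L=1.6158, (cx,cy)=(0.3998,0.9166)
solve A·x = −loads:
  F[0-1] = -625.5299 N (compression)
  F[0-2] = -131.6021 N (compression)
  F[1-2] = +622.9574 N (tension)
  F[1-3] = -464.6796 N (compression)
  F[2-3] = -629.6609 N (compression)
  F[2-4] = +351.8078 N (tension)
  F[3-4] = -1429.9072 N (compression)
  F[3-5] = -208.3069 N (compression)
  F[4-5] = -619.7619 N (compression)
  Rx@0 = +363.2500 N
  Ry@0 = +581.0567 N
  Ry@4 = +1866.1933 N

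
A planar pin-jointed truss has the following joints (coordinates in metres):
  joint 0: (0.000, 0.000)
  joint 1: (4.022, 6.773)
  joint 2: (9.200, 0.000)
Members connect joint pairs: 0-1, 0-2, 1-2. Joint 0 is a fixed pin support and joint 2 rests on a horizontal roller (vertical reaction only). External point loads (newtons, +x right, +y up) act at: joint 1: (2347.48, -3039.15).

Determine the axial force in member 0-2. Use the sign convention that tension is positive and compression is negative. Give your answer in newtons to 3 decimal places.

N=3 nodes, M=3 members, R=3 reactions → 2N=6, M+R=6
member 0 (0-1): L=7.8772, (cx,cy)=(0.5106,0.8598)
member 1 (0-2): L=9.2000, (cx,cy)=(1.0000,0.0000)
member 2 (1-2): L=8.5256, (cx,cy)=(0.6073,-0.7944)
solve A·x = −loads:
  F[0-1] = +20.5759 N (tension)
  F[0-2] = +2336.9742 N (tension)
  F[1-2] = -3847.8214 N (compression)
  Rx@0 = -2347.4800 N
  Ry@0 = -17.6917 N
  Ry@2 = +3056.8417 N

2336.974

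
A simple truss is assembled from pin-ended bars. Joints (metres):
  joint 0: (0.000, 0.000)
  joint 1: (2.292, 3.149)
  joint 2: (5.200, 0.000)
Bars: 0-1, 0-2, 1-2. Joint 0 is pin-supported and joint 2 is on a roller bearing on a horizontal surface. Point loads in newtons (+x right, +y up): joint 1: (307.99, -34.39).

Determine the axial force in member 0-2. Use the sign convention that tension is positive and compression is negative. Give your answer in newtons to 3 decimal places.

186.235

N=3 nodes, M=3 members, R=3 reactions → 2N=6, M+R=6
member 0 (0-1): L=3.8948, (cx,cy)=(0.5885,0.8085)
member 1 (0-2): L=5.2000, (cx,cy)=(1.0000,0.0000)
member 2 (1-2): L=4.2863, (cx,cy)=(0.6784,-0.7347)
solve A·x = −loads:
  F[0-1] = +206.8977 N (tension)
  F[0-2] = +186.2355 N (tension)
  F[1-2] = -274.5074 N (compression)
  Rx@0 = -307.9900 N
  Ry@0 = -167.2797 N
  Ry@2 = +201.6697 N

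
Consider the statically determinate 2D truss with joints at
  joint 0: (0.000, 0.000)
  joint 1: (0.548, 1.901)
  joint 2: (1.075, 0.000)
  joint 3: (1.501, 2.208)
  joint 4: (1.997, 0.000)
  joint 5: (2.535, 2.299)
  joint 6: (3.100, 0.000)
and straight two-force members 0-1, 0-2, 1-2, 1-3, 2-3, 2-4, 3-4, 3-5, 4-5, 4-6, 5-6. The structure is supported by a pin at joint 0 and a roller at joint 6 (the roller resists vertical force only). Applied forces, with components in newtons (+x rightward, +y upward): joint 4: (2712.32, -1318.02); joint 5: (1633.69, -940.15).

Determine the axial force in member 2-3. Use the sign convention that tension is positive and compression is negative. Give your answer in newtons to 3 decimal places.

N=7 nodes, M=11 members, R=3 reactions → 2N=14, M+R=14
member 0 (0-1): L=1.9784, (cx,cy)=(0.2770,0.9609)
member 1 (0-2): L=1.0750, (cx,cy)=(1.0000,0.0000)
member 2 (1-2): L=1.9727, (cx,cy)=(0.2671,-0.9637)
member 3 (1-3): L=1.0012, (cx,cy)=(0.9518,0.3066)
member 4 (2-3): L=2.2487, (cx,cy)=(0.1894,0.9819)
member 5 (2-4): L=0.9220, (cx,cy)=(1.0000,0.0000)
member 6 (3-4): L=2.2630, (cx,cy)=(0.2192,-0.9757)
member 7 (3-5): L=1.0380, (cx,cy)=(0.9961,0.0877)
member 8 (4-5): L=2.3611, (cx,cy)=(0.2279,0.9737)
member 9 (4-6): L=1.1030, (cx,cy)=(1.0000,0.0000)
member 10 (5-6): L=2.3674, (cx,cy)=(0.2387,-0.9711)
solve A·x = −loads:
  F[0-1] = +594.5175 N (tension)
  F[0-2] = +4181.3345 N (tension)
  F[1-2] = -493.6646 N (compression)
  F[1-3] = +311.5643 N (tension)
  F[2-3] = +484.4960 N (tension)
  F[2-4] = +3957.6700 N (tension)
  F[3-4] = -539.7914 N (compression)
  F[3-5] = +508.6075 N (tension)
  F[4-5] = +1894.5236 N (tension)
  F[4-6] = +695.3569 N (tension)
  F[5-6] = -2913.6181 N (compression)
  Rx@0 = -4346.0100 N
  Ry@0 = -571.2556 N
  Ry@6 = +2829.4256 N

484.496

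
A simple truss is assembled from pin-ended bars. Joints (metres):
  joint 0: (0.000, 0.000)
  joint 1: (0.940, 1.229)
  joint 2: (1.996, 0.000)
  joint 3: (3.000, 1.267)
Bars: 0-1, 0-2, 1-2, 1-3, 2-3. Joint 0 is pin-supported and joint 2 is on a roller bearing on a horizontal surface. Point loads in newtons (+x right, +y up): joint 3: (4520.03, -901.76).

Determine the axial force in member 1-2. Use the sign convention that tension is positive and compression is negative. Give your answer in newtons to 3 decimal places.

-4251.674

N=4 nodes, M=5 members, R=3 reactions → 2N=8, M+R=8
member 0 (0-1): L=1.5473, (cx,cy)=(0.6075,0.7943)
member 1 (0-2): L=1.9960, (cx,cy)=(1.0000,0.0000)
member 2 (1-2): L=1.6204, (cx,cy)=(0.6517,-0.7585)
member 3 (1-3): L=2.0604, (cx,cy)=(0.9998,0.0184)
member 4 (2-3): L=1.6166, (cx,cy)=(0.6211,0.7838)
solve A·x = −loads:
  F[0-1] = +4183.2511 N (tension)
  F[0-2] = +1978.6126 N (tension)
  F[1-2] = -4251.6735 N (compression)
  F[1-3] = +5313.1611 N (tension)
  F[2-3] = -1275.5903 N (compression)
  Rx@0 = -4520.0300 N
  Ry@0 = -3322.7681 N
  Ry@2 = +4224.5281 N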